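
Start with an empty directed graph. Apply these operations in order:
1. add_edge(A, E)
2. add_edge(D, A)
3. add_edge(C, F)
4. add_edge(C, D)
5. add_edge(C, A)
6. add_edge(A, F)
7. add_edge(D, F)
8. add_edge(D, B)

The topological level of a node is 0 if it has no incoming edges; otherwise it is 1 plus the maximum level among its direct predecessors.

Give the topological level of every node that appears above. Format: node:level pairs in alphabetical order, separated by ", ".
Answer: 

Answer: A:2, B:2, C:0, D:1, E:3, F:3

Derivation:
Op 1: add_edge(A, E). Edges now: 1
Op 2: add_edge(D, A). Edges now: 2
Op 3: add_edge(C, F). Edges now: 3
Op 4: add_edge(C, D). Edges now: 4
Op 5: add_edge(C, A). Edges now: 5
Op 6: add_edge(A, F). Edges now: 6
Op 7: add_edge(D, F). Edges now: 7
Op 8: add_edge(D, B). Edges now: 8
Compute levels (Kahn BFS):
  sources (in-degree 0): C
  process C: level=0
    C->A: in-degree(A)=1, level(A)>=1
    C->D: in-degree(D)=0, level(D)=1, enqueue
    C->F: in-degree(F)=2, level(F)>=1
  process D: level=1
    D->A: in-degree(A)=0, level(A)=2, enqueue
    D->B: in-degree(B)=0, level(B)=2, enqueue
    D->F: in-degree(F)=1, level(F)>=2
  process A: level=2
    A->E: in-degree(E)=0, level(E)=3, enqueue
    A->F: in-degree(F)=0, level(F)=3, enqueue
  process B: level=2
  process E: level=3
  process F: level=3
All levels: A:2, B:2, C:0, D:1, E:3, F:3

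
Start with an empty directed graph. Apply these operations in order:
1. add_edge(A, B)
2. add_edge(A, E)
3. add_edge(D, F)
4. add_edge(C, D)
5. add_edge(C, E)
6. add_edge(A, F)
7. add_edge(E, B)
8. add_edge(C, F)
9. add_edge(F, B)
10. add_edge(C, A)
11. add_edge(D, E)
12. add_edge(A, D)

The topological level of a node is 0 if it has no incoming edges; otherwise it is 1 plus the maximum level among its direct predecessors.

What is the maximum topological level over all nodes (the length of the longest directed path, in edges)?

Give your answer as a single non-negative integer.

Op 1: add_edge(A, B). Edges now: 1
Op 2: add_edge(A, E). Edges now: 2
Op 3: add_edge(D, F). Edges now: 3
Op 4: add_edge(C, D). Edges now: 4
Op 5: add_edge(C, E). Edges now: 5
Op 6: add_edge(A, F). Edges now: 6
Op 7: add_edge(E, B). Edges now: 7
Op 8: add_edge(C, F). Edges now: 8
Op 9: add_edge(F, B). Edges now: 9
Op 10: add_edge(C, A). Edges now: 10
Op 11: add_edge(D, E). Edges now: 11
Op 12: add_edge(A, D). Edges now: 12
Compute levels (Kahn BFS):
  sources (in-degree 0): C
  process C: level=0
    C->A: in-degree(A)=0, level(A)=1, enqueue
    C->D: in-degree(D)=1, level(D)>=1
    C->E: in-degree(E)=2, level(E)>=1
    C->F: in-degree(F)=2, level(F)>=1
  process A: level=1
    A->B: in-degree(B)=2, level(B)>=2
    A->D: in-degree(D)=0, level(D)=2, enqueue
    A->E: in-degree(E)=1, level(E)>=2
    A->F: in-degree(F)=1, level(F)>=2
  process D: level=2
    D->E: in-degree(E)=0, level(E)=3, enqueue
    D->F: in-degree(F)=0, level(F)=3, enqueue
  process E: level=3
    E->B: in-degree(B)=1, level(B)>=4
  process F: level=3
    F->B: in-degree(B)=0, level(B)=4, enqueue
  process B: level=4
All levels: A:1, B:4, C:0, D:2, E:3, F:3
max level = 4

Answer: 4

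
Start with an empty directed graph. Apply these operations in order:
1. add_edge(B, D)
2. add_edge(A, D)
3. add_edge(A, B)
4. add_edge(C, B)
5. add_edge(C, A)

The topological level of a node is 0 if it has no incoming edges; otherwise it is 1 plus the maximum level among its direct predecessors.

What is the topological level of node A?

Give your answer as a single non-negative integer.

Op 1: add_edge(B, D). Edges now: 1
Op 2: add_edge(A, D). Edges now: 2
Op 3: add_edge(A, B). Edges now: 3
Op 4: add_edge(C, B). Edges now: 4
Op 5: add_edge(C, A). Edges now: 5
Compute levels (Kahn BFS):
  sources (in-degree 0): C
  process C: level=0
    C->A: in-degree(A)=0, level(A)=1, enqueue
    C->B: in-degree(B)=1, level(B)>=1
  process A: level=1
    A->B: in-degree(B)=0, level(B)=2, enqueue
    A->D: in-degree(D)=1, level(D)>=2
  process B: level=2
    B->D: in-degree(D)=0, level(D)=3, enqueue
  process D: level=3
All levels: A:1, B:2, C:0, D:3
level(A) = 1

Answer: 1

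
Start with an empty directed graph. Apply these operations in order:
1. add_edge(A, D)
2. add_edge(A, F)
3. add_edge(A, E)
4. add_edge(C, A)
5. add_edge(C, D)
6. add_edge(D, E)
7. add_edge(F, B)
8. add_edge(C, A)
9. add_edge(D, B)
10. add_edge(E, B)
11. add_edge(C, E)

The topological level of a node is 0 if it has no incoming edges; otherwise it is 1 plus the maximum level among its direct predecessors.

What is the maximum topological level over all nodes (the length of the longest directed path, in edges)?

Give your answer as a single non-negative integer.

Op 1: add_edge(A, D). Edges now: 1
Op 2: add_edge(A, F). Edges now: 2
Op 3: add_edge(A, E). Edges now: 3
Op 4: add_edge(C, A). Edges now: 4
Op 5: add_edge(C, D). Edges now: 5
Op 6: add_edge(D, E). Edges now: 6
Op 7: add_edge(F, B). Edges now: 7
Op 8: add_edge(C, A) (duplicate, no change). Edges now: 7
Op 9: add_edge(D, B). Edges now: 8
Op 10: add_edge(E, B). Edges now: 9
Op 11: add_edge(C, E). Edges now: 10
Compute levels (Kahn BFS):
  sources (in-degree 0): C
  process C: level=0
    C->A: in-degree(A)=0, level(A)=1, enqueue
    C->D: in-degree(D)=1, level(D)>=1
    C->E: in-degree(E)=2, level(E)>=1
  process A: level=1
    A->D: in-degree(D)=0, level(D)=2, enqueue
    A->E: in-degree(E)=1, level(E)>=2
    A->F: in-degree(F)=0, level(F)=2, enqueue
  process D: level=2
    D->B: in-degree(B)=2, level(B)>=3
    D->E: in-degree(E)=0, level(E)=3, enqueue
  process F: level=2
    F->B: in-degree(B)=1, level(B)>=3
  process E: level=3
    E->B: in-degree(B)=0, level(B)=4, enqueue
  process B: level=4
All levels: A:1, B:4, C:0, D:2, E:3, F:2
max level = 4

Answer: 4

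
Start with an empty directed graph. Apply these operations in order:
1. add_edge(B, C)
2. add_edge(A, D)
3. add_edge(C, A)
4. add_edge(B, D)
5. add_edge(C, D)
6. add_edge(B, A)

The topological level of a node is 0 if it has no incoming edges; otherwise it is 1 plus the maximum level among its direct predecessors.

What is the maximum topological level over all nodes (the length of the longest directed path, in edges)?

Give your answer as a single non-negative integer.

Op 1: add_edge(B, C). Edges now: 1
Op 2: add_edge(A, D). Edges now: 2
Op 3: add_edge(C, A). Edges now: 3
Op 4: add_edge(B, D). Edges now: 4
Op 5: add_edge(C, D). Edges now: 5
Op 6: add_edge(B, A). Edges now: 6
Compute levels (Kahn BFS):
  sources (in-degree 0): B
  process B: level=0
    B->A: in-degree(A)=1, level(A)>=1
    B->C: in-degree(C)=0, level(C)=1, enqueue
    B->D: in-degree(D)=2, level(D)>=1
  process C: level=1
    C->A: in-degree(A)=0, level(A)=2, enqueue
    C->D: in-degree(D)=1, level(D)>=2
  process A: level=2
    A->D: in-degree(D)=0, level(D)=3, enqueue
  process D: level=3
All levels: A:2, B:0, C:1, D:3
max level = 3

Answer: 3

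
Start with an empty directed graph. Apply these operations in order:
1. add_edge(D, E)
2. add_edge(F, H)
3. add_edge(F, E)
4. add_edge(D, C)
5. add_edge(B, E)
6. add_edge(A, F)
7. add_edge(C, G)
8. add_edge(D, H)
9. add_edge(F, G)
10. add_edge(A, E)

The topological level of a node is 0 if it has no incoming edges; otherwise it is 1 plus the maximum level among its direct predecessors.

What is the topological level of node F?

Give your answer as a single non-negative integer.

Op 1: add_edge(D, E). Edges now: 1
Op 2: add_edge(F, H). Edges now: 2
Op 3: add_edge(F, E). Edges now: 3
Op 4: add_edge(D, C). Edges now: 4
Op 5: add_edge(B, E). Edges now: 5
Op 6: add_edge(A, F). Edges now: 6
Op 7: add_edge(C, G). Edges now: 7
Op 8: add_edge(D, H). Edges now: 8
Op 9: add_edge(F, G). Edges now: 9
Op 10: add_edge(A, E). Edges now: 10
Compute levels (Kahn BFS):
  sources (in-degree 0): A, B, D
  process A: level=0
    A->E: in-degree(E)=3, level(E)>=1
    A->F: in-degree(F)=0, level(F)=1, enqueue
  process B: level=0
    B->E: in-degree(E)=2, level(E)>=1
  process D: level=0
    D->C: in-degree(C)=0, level(C)=1, enqueue
    D->E: in-degree(E)=1, level(E)>=1
    D->H: in-degree(H)=1, level(H)>=1
  process F: level=1
    F->E: in-degree(E)=0, level(E)=2, enqueue
    F->G: in-degree(G)=1, level(G)>=2
    F->H: in-degree(H)=0, level(H)=2, enqueue
  process C: level=1
    C->G: in-degree(G)=0, level(G)=2, enqueue
  process E: level=2
  process H: level=2
  process G: level=2
All levels: A:0, B:0, C:1, D:0, E:2, F:1, G:2, H:2
level(F) = 1

Answer: 1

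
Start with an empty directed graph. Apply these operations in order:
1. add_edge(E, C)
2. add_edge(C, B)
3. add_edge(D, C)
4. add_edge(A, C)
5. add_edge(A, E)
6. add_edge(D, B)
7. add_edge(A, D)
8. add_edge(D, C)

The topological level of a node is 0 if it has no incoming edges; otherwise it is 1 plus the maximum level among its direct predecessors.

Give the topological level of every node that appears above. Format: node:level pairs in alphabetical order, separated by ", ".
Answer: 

Op 1: add_edge(E, C). Edges now: 1
Op 2: add_edge(C, B). Edges now: 2
Op 3: add_edge(D, C). Edges now: 3
Op 4: add_edge(A, C). Edges now: 4
Op 5: add_edge(A, E). Edges now: 5
Op 6: add_edge(D, B). Edges now: 6
Op 7: add_edge(A, D). Edges now: 7
Op 8: add_edge(D, C) (duplicate, no change). Edges now: 7
Compute levels (Kahn BFS):
  sources (in-degree 0): A
  process A: level=0
    A->C: in-degree(C)=2, level(C)>=1
    A->D: in-degree(D)=0, level(D)=1, enqueue
    A->E: in-degree(E)=0, level(E)=1, enqueue
  process D: level=1
    D->B: in-degree(B)=1, level(B)>=2
    D->C: in-degree(C)=1, level(C)>=2
  process E: level=1
    E->C: in-degree(C)=0, level(C)=2, enqueue
  process C: level=2
    C->B: in-degree(B)=0, level(B)=3, enqueue
  process B: level=3
All levels: A:0, B:3, C:2, D:1, E:1

Answer: A:0, B:3, C:2, D:1, E:1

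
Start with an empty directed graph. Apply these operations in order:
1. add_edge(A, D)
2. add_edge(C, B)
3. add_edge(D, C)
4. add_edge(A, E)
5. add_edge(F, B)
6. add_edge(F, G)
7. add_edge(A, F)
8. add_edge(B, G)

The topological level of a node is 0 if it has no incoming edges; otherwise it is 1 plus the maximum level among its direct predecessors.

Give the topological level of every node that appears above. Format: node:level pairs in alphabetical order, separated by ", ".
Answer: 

Op 1: add_edge(A, D). Edges now: 1
Op 2: add_edge(C, B). Edges now: 2
Op 3: add_edge(D, C). Edges now: 3
Op 4: add_edge(A, E). Edges now: 4
Op 5: add_edge(F, B). Edges now: 5
Op 6: add_edge(F, G). Edges now: 6
Op 7: add_edge(A, F). Edges now: 7
Op 8: add_edge(B, G). Edges now: 8
Compute levels (Kahn BFS):
  sources (in-degree 0): A
  process A: level=0
    A->D: in-degree(D)=0, level(D)=1, enqueue
    A->E: in-degree(E)=0, level(E)=1, enqueue
    A->F: in-degree(F)=0, level(F)=1, enqueue
  process D: level=1
    D->C: in-degree(C)=0, level(C)=2, enqueue
  process E: level=1
  process F: level=1
    F->B: in-degree(B)=1, level(B)>=2
    F->G: in-degree(G)=1, level(G)>=2
  process C: level=2
    C->B: in-degree(B)=0, level(B)=3, enqueue
  process B: level=3
    B->G: in-degree(G)=0, level(G)=4, enqueue
  process G: level=4
All levels: A:0, B:3, C:2, D:1, E:1, F:1, G:4

Answer: A:0, B:3, C:2, D:1, E:1, F:1, G:4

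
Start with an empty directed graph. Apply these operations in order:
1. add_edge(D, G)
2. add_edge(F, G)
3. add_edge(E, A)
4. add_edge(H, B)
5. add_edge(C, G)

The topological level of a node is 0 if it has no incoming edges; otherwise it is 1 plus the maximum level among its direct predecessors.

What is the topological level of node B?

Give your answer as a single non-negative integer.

Answer: 1

Derivation:
Op 1: add_edge(D, G). Edges now: 1
Op 2: add_edge(F, G). Edges now: 2
Op 3: add_edge(E, A). Edges now: 3
Op 4: add_edge(H, B). Edges now: 4
Op 5: add_edge(C, G). Edges now: 5
Compute levels (Kahn BFS):
  sources (in-degree 0): C, D, E, F, H
  process C: level=0
    C->G: in-degree(G)=2, level(G)>=1
  process D: level=0
    D->G: in-degree(G)=1, level(G)>=1
  process E: level=0
    E->A: in-degree(A)=0, level(A)=1, enqueue
  process F: level=0
    F->G: in-degree(G)=0, level(G)=1, enqueue
  process H: level=0
    H->B: in-degree(B)=0, level(B)=1, enqueue
  process A: level=1
  process G: level=1
  process B: level=1
All levels: A:1, B:1, C:0, D:0, E:0, F:0, G:1, H:0
level(B) = 1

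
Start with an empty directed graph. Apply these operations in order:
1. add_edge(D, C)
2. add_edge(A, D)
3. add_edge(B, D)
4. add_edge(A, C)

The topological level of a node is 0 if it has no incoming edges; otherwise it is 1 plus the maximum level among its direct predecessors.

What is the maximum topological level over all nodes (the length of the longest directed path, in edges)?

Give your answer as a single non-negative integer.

Op 1: add_edge(D, C). Edges now: 1
Op 2: add_edge(A, D). Edges now: 2
Op 3: add_edge(B, D). Edges now: 3
Op 4: add_edge(A, C). Edges now: 4
Compute levels (Kahn BFS):
  sources (in-degree 0): A, B
  process A: level=0
    A->C: in-degree(C)=1, level(C)>=1
    A->D: in-degree(D)=1, level(D)>=1
  process B: level=0
    B->D: in-degree(D)=0, level(D)=1, enqueue
  process D: level=1
    D->C: in-degree(C)=0, level(C)=2, enqueue
  process C: level=2
All levels: A:0, B:0, C:2, D:1
max level = 2

Answer: 2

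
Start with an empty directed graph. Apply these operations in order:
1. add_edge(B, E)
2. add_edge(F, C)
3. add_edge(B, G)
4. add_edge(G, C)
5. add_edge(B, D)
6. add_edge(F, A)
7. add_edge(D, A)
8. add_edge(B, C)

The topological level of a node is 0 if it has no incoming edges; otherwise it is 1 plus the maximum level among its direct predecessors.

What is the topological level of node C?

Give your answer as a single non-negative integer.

Op 1: add_edge(B, E). Edges now: 1
Op 2: add_edge(F, C). Edges now: 2
Op 3: add_edge(B, G). Edges now: 3
Op 4: add_edge(G, C). Edges now: 4
Op 5: add_edge(B, D). Edges now: 5
Op 6: add_edge(F, A). Edges now: 6
Op 7: add_edge(D, A). Edges now: 7
Op 8: add_edge(B, C). Edges now: 8
Compute levels (Kahn BFS):
  sources (in-degree 0): B, F
  process B: level=0
    B->C: in-degree(C)=2, level(C)>=1
    B->D: in-degree(D)=0, level(D)=1, enqueue
    B->E: in-degree(E)=0, level(E)=1, enqueue
    B->G: in-degree(G)=0, level(G)=1, enqueue
  process F: level=0
    F->A: in-degree(A)=1, level(A)>=1
    F->C: in-degree(C)=1, level(C)>=1
  process D: level=1
    D->A: in-degree(A)=0, level(A)=2, enqueue
  process E: level=1
  process G: level=1
    G->C: in-degree(C)=0, level(C)=2, enqueue
  process A: level=2
  process C: level=2
All levels: A:2, B:0, C:2, D:1, E:1, F:0, G:1
level(C) = 2

Answer: 2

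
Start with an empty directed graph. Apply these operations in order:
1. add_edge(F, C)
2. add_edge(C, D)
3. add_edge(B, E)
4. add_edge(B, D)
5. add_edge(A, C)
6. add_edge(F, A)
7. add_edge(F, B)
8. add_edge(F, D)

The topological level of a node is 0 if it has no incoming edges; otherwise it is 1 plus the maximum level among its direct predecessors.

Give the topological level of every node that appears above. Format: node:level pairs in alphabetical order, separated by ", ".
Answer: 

Op 1: add_edge(F, C). Edges now: 1
Op 2: add_edge(C, D). Edges now: 2
Op 3: add_edge(B, E). Edges now: 3
Op 4: add_edge(B, D). Edges now: 4
Op 5: add_edge(A, C). Edges now: 5
Op 6: add_edge(F, A). Edges now: 6
Op 7: add_edge(F, B). Edges now: 7
Op 8: add_edge(F, D). Edges now: 8
Compute levels (Kahn BFS):
  sources (in-degree 0): F
  process F: level=0
    F->A: in-degree(A)=0, level(A)=1, enqueue
    F->B: in-degree(B)=0, level(B)=1, enqueue
    F->C: in-degree(C)=1, level(C)>=1
    F->D: in-degree(D)=2, level(D)>=1
  process A: level=1
    A->C: in-degree(C)=0, level(C)=2, enqueue
  process B: level=1
    B->D: in-degree(D)=1, level(D)>=2
    B->E: in-degree(E)=0, level(E)=2, enqueue
  process C: level=2
    C->D: in-degree(D)=0, level(D)=3, enqueue
  process E: level=2
  process D: level=3
All levels: A:1, B:1, C:2, D:3, E:2, F:0

Answer: A:1, B:1, C:2, D:3, E:2, F:0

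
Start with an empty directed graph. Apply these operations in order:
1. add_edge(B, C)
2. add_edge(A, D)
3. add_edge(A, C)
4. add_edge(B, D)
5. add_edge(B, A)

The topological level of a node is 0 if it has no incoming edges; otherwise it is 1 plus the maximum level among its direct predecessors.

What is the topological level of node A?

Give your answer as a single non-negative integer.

Op 1: add_edge(B, C). Edges now: 1
Op 2: add_edge(A, D). Edges now: 2
Op 3: add_edge(A, C). Edges now: 3
Op 4: add_edge(B, D). Edges now: 4
Op 5: add_edge(B, A). Edges now: 5
Compute levels (Kahn BFS):
  sources (in-degree 0): B
  process B: level=0
    B->A: in-degree(A)=0, level(A)=1, enqueue
    B->C: in-degree(C)=1, level(C)>=1
    B->D: in-degree(D)=1, level(D)>=1
  process A: level=1
    A->C: in-degree(C)=0, level(C)=2, enqueue
    A->D: in-degree(D)=0, level(D)=2, enqueue
  process C: level=2
  process D: level=2
All levels: A:1, B:0, C:2, D:2
level(A) = 1

Answer: 1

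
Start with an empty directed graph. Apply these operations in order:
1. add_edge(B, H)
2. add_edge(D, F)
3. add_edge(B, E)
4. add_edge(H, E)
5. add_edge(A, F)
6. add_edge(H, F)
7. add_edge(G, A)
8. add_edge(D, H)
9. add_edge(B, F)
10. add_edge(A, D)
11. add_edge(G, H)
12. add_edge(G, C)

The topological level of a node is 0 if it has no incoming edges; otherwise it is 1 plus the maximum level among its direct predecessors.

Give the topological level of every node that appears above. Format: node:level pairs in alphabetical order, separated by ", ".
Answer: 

Op 1: add_edge(B, H). Edges now: 1
Op 2: add_edge(D, F). Edges now: 2
Op 3: add_edge(B, E). Edges now: 3
Op 4: add_edge(H, E). Edges now: 4
Op 5: add_edge(A, F). Edges now: 5
Op 6: add_edge(H, F). Edges now: 6
Op 7: add_edge(G, A). Edges now: 7
Op 8: add_edge(D, H). Edges now: 8
Op 9: add_edge(B, F). Edges now: 9
Op 10: add_edge(A, D). Edges now: 10
Op 11: add_edge(G, H). Edges now: 11
Op 12: add_edge(G, C). Edges now: 12
Compute levels (Kahn BFS):
  sources (in-degree 0): B, G
  process B: level=0
    B->E: in-degree(E)=1, level(E)>=1
    B->F: in-degree(F)=3, level(F)>=1
    B->H: in-degree(H)=2, level(H)>=1
  process G: level=0
    G->A: in-degree(A)=0, level(A)=1, enqueue
    G->C: in-degree(C)=0, level(C)=1, enqueue
    G->H: in-degree(H)=1, level(H)>=1
  process A: level=1
    A->D: in-degree(D)=0, level(D)=2, enqueue
    A->F: in-degree(F)=2, level(F)>=2
  process C: level=1
  process D: level=2
    D->F: in-degree(F)=1, level(F)>=3
    D->H: in-degree(H)=0, level(H)=3, enqueue
  process H: level=3
    H->E: in-degree(E)=0, level(E)=4, enqueue
    H->F: in-degree(F)=0, level(F)=4, enqueue
  process E: level=4
  process F: level=4
All levels: A:1, B:0, C:1, D:2, E:4, F:4, G:0, H:3

Answer: A:1, B:0, C:1, D:2, E:4, F:4, G:0, H:3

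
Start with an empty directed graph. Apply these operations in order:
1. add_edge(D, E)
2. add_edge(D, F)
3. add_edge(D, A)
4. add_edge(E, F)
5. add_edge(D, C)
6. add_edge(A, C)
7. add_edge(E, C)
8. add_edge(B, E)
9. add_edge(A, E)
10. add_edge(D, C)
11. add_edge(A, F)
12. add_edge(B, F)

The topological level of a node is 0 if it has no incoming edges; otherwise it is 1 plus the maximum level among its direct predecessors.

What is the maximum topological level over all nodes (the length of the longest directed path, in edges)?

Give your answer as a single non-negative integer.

Op 1: add_edge(D, E). Edges now: 1
Op 2: add_edge(D, F). Edges now: 2
Op 3: add_edge(D, A). Edges now: 3
Op 4: add_edge(E, F). Edges now: 4
Op 5: add_edge(D, C). Edges now: 5
Op 6: add_edge(A, C). Edges now: 6
Op 7: add_edge(E, C). Edges now: 7
Op 8: add_edge(B, E). Edges now: 8
Op 9: add_edge(A, E). Edges now: 9
Op 10: add_edge(D, C) (duplicate, no change). Edges now: 9
Op 11: add_edge(A, F). Edges now: 10
Op 12: add_edge(B, F). Edges now: 11
Compute levels (Kahn BFS):
  sources (in-degree 0): B, D
  process B: level=0
    B->E: in-degree(E)=2, level(E)>=1
    B->F: in-degree(F)=3, level(F)>=1
  process D: level=0
    D->A: in-degree(A)=0, level(A)=1, enqueue
    D->C: in-degree(C)=2, level(C)>=1
    D->E: in-degree(E)=1, level(E)>=1
    D->F: in-degree(F)=2, level(F)>=1
  process A: level=1
    A->C: in-degree(C)=1, level(C)>=2
    A->E: in-degree(E)=0, level(E)=2, enqueue
    A->F: in-degree(F)=1, level(F)>=2
  process E: level=2
    E->C: in-degree(C)=0, level(C)=3, enqueue
    E->F: in-degree(F)=0, level(F)=3, enqueue
  process C: level=3
  process F: level=3
All levels: A:1, B:0, C:3, D:0, E:2, F:3
max level = 3

Answer: 3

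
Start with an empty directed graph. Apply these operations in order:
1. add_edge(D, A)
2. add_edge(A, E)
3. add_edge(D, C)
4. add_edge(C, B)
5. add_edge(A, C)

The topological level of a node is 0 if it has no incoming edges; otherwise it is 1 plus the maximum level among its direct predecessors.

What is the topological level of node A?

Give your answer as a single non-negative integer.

Answer: 1

Derivation:
Op 1: add_edge(D, A). Edges now: 1
Op 2: add_edge(A, E). Edges now: 2
Op 3: add_edge(D, C). Edges now: 3
Op 4: add_edge(C, B). Edges now: 4
Op 5: add_edge(A, C). Edges now: 5
Compute levels (Kahn BFS):
  sources (in-degree 0): D
  process D: level=0
    D->A: in-degree(A)=0, level(A)=1, enqueue
    D->C: in-degree(C)=1, level(C)>=1
  process A: level=1
    A->C: in-degree(C)=0, level(C)=2, enqueue
    A->E: in-degree(E)=0, level(E)=2, enqueue
  process C: level=2
    C->B: in-degree(B)=0, level(B)=3, enqueue
  process E: level=2
  process B: level=3
All levels: A:1, B:3, C:2, D:0, E:2
level(A) = 1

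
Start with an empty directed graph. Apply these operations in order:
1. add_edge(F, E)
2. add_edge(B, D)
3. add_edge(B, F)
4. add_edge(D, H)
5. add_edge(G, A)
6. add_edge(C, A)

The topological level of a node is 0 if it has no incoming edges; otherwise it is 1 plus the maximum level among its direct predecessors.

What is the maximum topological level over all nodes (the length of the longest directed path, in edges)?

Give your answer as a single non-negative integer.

Op 1: add_edge(F, E). Edges now: 1
Op 2: add_edge(B, D). Edges now: 2
Op 3: add_edge(B, F). Edges now: 3
Op 4: add_edge(D, H). Edges now: 4
Op 5: add_edge(G, A). Edges now: 5
Op 6: add_edge(C, A). Edges now: 6
Compute levels (Kahn BFS):
  sources (in-degree 0): B, C, G
  process B: level=0
    B->D: in-degree(D)=0, level(D)=1, enqueue
    B->F: in-degree(F)=0, level(F)=1, enqueue
  process C: level=0
    C->A: in-degree(A)=1, level(A)>=1
  process G: level=0
    G->A: in-degree(A)=0, level(A)=1, enqueue
  process D: level=1
    D->H: in-degree(H)=0, level(H)=2, enqueue
  process F: level=1
    F->E: in-degree(E)=0, level(E)=2, enqueue
  process A: level=1
  process H: level=2
  process E: level=2
All levels: A:1, B:0, C:0, D:1, E:2, F:1, G:0, H:2
max level = 2

Answer: 2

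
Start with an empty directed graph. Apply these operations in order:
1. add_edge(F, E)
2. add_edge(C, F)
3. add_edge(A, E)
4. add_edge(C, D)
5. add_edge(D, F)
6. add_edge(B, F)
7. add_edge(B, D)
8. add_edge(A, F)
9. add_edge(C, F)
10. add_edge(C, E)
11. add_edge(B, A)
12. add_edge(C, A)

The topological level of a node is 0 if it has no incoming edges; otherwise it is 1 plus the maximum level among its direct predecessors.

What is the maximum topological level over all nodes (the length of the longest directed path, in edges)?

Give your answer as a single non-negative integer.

Answer: 3

Derivation:
Op 1: add_edge(F, E). Edges now: 1
Op 2: add_edge(C, F). Edges now: 2
Op 3: add_edge(A, E). Edges now: 3
Op 4: add_edge(C, D). Edges now: 4
Op 5: add_edge(D, F). Edges now: 5
Op 6: add_edge(B, F). Edges now: 6
Op 7: add_edge(B, D). Edges now: 7
Op 8: add_edge(A, F). Edges now: 8
Op 9: add_edge(C, F) (duplicate, no change). Edges now: 8
Op 10: add_edge(C, E). Edges now: 9
Op 11: add_edge(B, A). Edges now: 10
Op 12: add_edge(C, A). Edges now: 11
Compute levels (Kahn BFS):
  sources (in-degree 0): B, C
  process B: level=0
    B->A: in-degree(A)=1, level(A)>=1
    B->D: in-degree(D)=1, level(D)>=1
    B->F: in-degree(F)=3, level(F)>=1
  process C: level=0
    C->A: in-degree(A)=0, level(A)=1, enqueue
    C->D: in-degree(D)=0, level(D)=1, enqueue
    C->E: in-degree(E)=2, level(E)>=1
    C->F: in-degree(F)=2, level(F)>=1
  process A: level=1
    A->E: in-degree(E)=1, level(E)>=2
    A->F: in-degree(F)=1, level(F)>=2
  process D: level=1
    D->F: in-degree(F)=0, level(F)=2, enqueue
  process F: level=2
    F->E: in-degree(E)=0, level(E)=3, enqueue
  process E: level=3
All levels: A:1, B:0, C:0, D:1, E:3, F:2
max level = 3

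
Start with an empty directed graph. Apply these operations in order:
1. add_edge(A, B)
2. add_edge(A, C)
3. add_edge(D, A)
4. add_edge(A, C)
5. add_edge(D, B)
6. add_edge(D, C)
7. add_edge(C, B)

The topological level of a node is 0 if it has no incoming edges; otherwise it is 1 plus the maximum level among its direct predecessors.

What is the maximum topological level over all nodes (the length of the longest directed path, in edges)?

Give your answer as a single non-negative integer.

Answer: 3

Derivation:
Op 1: add_edge(A, B). Edges now: 1
Op 2: add_edge(A, C). Edges now: 2
Op 3: add_edge(D, A). Edges now: 3
Op 4: add_edge(A, C) (duplicate, no change). Edges now: 3
Op 5: add_edge(D, B). Edges now: 4
Op 6: add_edge(D, C). Edges now: 5
Op 7: add_edge(C, B). Edges now: 6
Compute levels (Kahn BFS):
  sources (in-degree 0): D
  process D: level=0
    D->A: in-degree(A)=0, level(A)=1, enqueue
    D->B: in-degree(B)=2, level(B)>=1
    D->C: in-degree(C)=1, level(C)>=1
  process A: level=1
    A->B: in-degree(B)=1, level(B)>=2
    A->C: in-degree(C)=0, level(C)=2, enqueue
  process C: level=2
    C->B: in-degree(B)=0, level(B)=3, enqueue
  process B: level=3
All levels: A:1, B:3, C:2, D:0
max level = 3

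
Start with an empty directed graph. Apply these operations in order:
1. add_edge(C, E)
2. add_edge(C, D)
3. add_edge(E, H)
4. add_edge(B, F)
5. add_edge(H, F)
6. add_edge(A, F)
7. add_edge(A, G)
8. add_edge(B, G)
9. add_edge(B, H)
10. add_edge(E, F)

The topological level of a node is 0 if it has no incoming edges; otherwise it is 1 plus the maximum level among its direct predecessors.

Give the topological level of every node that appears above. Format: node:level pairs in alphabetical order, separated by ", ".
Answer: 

Answer: A:0, B:0, C:0, D:1, E:1, F:3, G:1, H:2

Derivation:
Op 1: add_edge(C, E). Edges now: 1
Op 2: add_edge(C, D). Edges now: 2
Op 3: add_edge(E, H). Edges now: 3
Op 4: add_edge(B, F). Edges now: 4
Op 5: add_edge(H, F). Edges now: 5
Op 6: add_edge(A, F). Edges now: 6
Op 7: add_edge(A, G). Edges now: 7
Op 8: add_edge(B, G). Edges now: 8
Op 9: add_edge(B, H). Edges now: 9
Op 10: add_edge(E, F). Edges now: 10
Compute levels (Kahn BFS):
  sources (in-degree 0): A, B, C
  process A: level=0
    A->F: in-degree(F)=3, level(F)>=1
    A->G: in-degree(G)=1, level(G)>=1
  process B: level=0
    B->F: in-degree(F)=2, level(F)>=1
    B->G: in-degree(G)=0, level(G)=1, enqueue
    B->H: in-degree(H)=1, level(H)>=1
  process C: level=0
    C->D: in-degree(D)=0, level(D)=1, enqueue
    C->E: in-degree(E)=0, level(E)=1, enqueue
  process G: level=1
  process D: level=1
  process E: level=1
    E->F: in-degree(F)=1, level(F)>=2
    E->H: in-degree(H)=0, level(H)=2, enqueue
  process H: level=2
    H->F: in-degree(F)=0, level(F)=3, enqueue
  process F: level=3
All levels: A:0, B:0, C:0, D:1, E:1, F:3, G:1, H:2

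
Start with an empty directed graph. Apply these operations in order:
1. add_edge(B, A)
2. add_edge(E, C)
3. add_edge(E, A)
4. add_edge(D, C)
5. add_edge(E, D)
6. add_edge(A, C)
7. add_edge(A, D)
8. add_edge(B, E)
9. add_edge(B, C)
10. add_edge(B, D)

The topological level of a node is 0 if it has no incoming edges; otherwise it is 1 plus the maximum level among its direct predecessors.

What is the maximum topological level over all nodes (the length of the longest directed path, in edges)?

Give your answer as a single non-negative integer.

Answer: 4

Derivation:
Op 1: add_edge(B, A). Edges now: 1
Op 2: add_edge(E, C). Edges now: 2
Op 3: add_edge(E, A). Edges now: 3
Op 4: add_edge(D, C). Edges now: 4
Op 5: add_edge(E, D). Edges now: 5
Op 6: add_edge(A, C). Edges now: 6
Op 7: add_edge(A, D). Edges now: 7
Op 8: add_edge(B, E). Edges now: 8
Op 9: add_edge(B, C). Edges now: 9
Op 10: add_edge(B, D). Edges now: 10
Compute levels (Kahn BFS):
  sources (in-degree 0): B
  process B: level=0
    B->A: in-degree(A)=1, level(A)>=1
    B->C: in-degree(C)=3, level(C)>=1
    B->D: in-degree(D)=2, level(D)>=1
    B->E: in-degree(E)=0, level(E)=1, enqueue
  process E: level=1
    E->A: in-degree(A)=0, level(A)=2, enqueue
    E->C: in-degree(C)=2, level(C)>=2
    E->D: in-degree(D)=1, level(D)>=2
  process A: level=2
    A->C: in-degree(C)=1, level(C)>=3
    A->D: in-degree(D)=0, level(D)=3, enqueue
  process D: level=3
    D->C: in-degree(C)=0, level(C)=4, enqueue
  process C: level=4
All levels: A:2, B:0, C:4, D:3, E:1
max level = 4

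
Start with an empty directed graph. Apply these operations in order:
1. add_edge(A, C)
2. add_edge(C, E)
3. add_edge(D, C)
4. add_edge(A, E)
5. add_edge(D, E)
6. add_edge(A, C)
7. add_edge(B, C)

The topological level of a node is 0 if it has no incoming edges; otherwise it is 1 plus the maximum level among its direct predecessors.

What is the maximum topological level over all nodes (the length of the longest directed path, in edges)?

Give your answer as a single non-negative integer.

Op 1: add_edge(A, C). Edges now: 1
Op 2: add_edge(C, E). Edges now: 2
Op 3: add_edge(D, C). Edges now: 3
Op 4: add_edge(A, E). Edges now: 4
Op 5: add_edge(D, E). Edges now: 5
Op 6: add_edge(A, C) (duplicate, no change). Edges now: 5
Op 7: add_edge(B, C). Edges now: 6
Compute levels (Kahn BFS):
  sources (in-degree 0): A, B, D
  process A: level=0
    A->C: in-degree(C)=2, level(C)>=1
    A->E: in-degree(E)=2, level(E)>=1
  process B: level=0
    B->C: in-degree(C)=1, level(C)>=1
  process D: level=0
    D->C: in-degree(C)=0, level(C)=1, enqueue
    D->E: in-degree(E)=1, level(E)>=1
  process C: level=1
    C->E: in-degree(E)=0, level(E)=2, enqueue
  process E: level=2
All levels: A:0, B:0, C:1, D:0, E:2
max level = 2

Answer: 2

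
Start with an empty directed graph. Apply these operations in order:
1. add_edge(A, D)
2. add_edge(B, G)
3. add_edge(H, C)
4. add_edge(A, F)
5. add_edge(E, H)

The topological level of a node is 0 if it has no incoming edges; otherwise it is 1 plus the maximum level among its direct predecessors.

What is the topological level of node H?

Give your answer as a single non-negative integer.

Op 1: add_edge(A, D). Edges now: 1
Op 2: add_edge(B, G). Edges now: 2
Op 3: add_edge(H, C). Edges now: 3
Op 4: add_edge(A, F). Edges now: 4
Op 5: add_edge(E, H). Edges now: 5
Compute levels (Kahn BFS):
  sources (in-degree 0): A, B, E
  process A: level=0
    A->D: in-degree(D)=0, level(D)=1, enqueue
    A->F: in-degree(F)=0, level(F)=1, enqueue
  process B: level=0
    B->G: in-degree(G)=0, level(G)=1, enqueue
  process E: level=0
    E->H: in-degree(H)=0, level(H)=1, enqueue
  process D: level=1
  process F: level=1
  process G: level=1
  process H: level=1
    H->C: in-degree(C)=0, level(C)=2, enqueue
  process C: level=2
All levels: A:0, B:0, C:2, D:1, E:0, F:1, G:1, H:1
level(H) = 1

Answer: 1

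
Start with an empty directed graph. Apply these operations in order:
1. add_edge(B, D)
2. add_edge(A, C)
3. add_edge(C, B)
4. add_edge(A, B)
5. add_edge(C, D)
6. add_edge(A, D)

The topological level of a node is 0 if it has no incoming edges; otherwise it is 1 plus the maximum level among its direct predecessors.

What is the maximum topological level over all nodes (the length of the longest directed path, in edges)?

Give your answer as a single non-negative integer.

Answer: 3

Derivation:
Op 1: add_edge(B, D). Edges now: 1
Op 2: add_edge(A, C). Edges now: 2
Op 3: add_edge(C, B). Edges now: 3
Op 4: add_edge(A, B). Edges now: 4
Op 5: add_edge(C, D). Edges now: 5
Op 6: add_edge(A, D). Edges now: 6
Compute levels (Kahn BFS):
  sources (in-degree 0): A
  process A: level=0
    A->B: in-degree(B)=1, level(B)>=1
    A->C: in-degree(C)=0, level(C)=1, enqueue
    A->D: in-degree(D)=2, level(D)>=1
  process C: level=1
    C->B: in-degree(B)=0, level(B)=2, enqueue
    C->D: in-degree(D)=1, level(D)>=2
  process B: level=2
    B->D: in-degree(D)=0, level(D)=3, enqueue
  process D: level=3
All levels: A:0, B:2, C:1, D:3
max level = 3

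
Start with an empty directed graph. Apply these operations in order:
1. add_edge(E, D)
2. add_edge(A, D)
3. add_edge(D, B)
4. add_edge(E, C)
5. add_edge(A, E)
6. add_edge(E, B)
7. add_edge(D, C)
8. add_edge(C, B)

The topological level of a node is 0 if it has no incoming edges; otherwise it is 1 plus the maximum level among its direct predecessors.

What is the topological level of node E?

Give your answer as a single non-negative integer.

Op 1: add_edge(E, D). Edges now: 1
Op 2: add_edge(A, D). Edges now: 2
Op 3: add_edge(D, B). Edges now: 3
Op 4: add_edge(E, C). Edges now: 4
Op 5: add_edge(A, E). Edges now: 5
Op 6: add_edge(E, B). Edges now: 6
Op 7: add_edge(D, C). Edges now: 7
Op 8: add_edge(C, B). Edges now: 8
Compute levels (Kahn BFS):
  sources (in-degree 0): A
  process A: level=0
    A->D: in-degree(D)=1, level(D)>=1
    A->E: in-degree(E)=0, level(E)=1, enqueue
  process E: level=1
    E->B: in-degree(B)=2, level(B)>=2
    E->C: in-degree(C)=1, level(C)>=2
    E->D: in-degree(D)=0, level(D)=2, enqueue
  process D: level=2
    D->B: in-degree(B)=1, level(B)>=3
    D->C: in-degree(C)=0, level(C)=3, enqueue
  process C: level=3
    C->B: in-degree(B)=0, level(B)=4, enqueue
  process B: level=4
All levels: A:0, B:4, C:3, D:2, E:1
level(E) = 1

Answer: 1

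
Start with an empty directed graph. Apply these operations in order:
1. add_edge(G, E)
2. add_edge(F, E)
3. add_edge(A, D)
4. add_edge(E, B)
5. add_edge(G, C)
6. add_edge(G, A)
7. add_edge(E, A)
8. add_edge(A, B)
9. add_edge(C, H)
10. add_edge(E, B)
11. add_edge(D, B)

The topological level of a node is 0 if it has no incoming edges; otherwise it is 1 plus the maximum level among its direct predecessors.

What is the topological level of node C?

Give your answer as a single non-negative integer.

Op 1: add_edge(G, E). Edges now: 1
Op 2: add_edge(F, E). Edges now: 2
Op 3: add_edge(A, D). Edges now: 3
Op 4: add_edge(E, B). Edges now: 4
Op 5: add_edge(G, C). Edges now: 5
Op 6: add_edge(G, A). Edges now: 6
Op 7: add_edge(E, A). Edges now: 7
Op 8: add_edge(A, B). Edges now: 8
Op 9: add_edge(C, H). Edges now: 9
Op 10: add_edge(E, B) (duplicate, no change). Edges now: 9
Op 11: add_edge(D, B). Edges now: 10
Compute levels (Kahn BFS):
  sources (in-degree 0): F, G
  process F: level=0
    F->E: in-degree(E)=1, level(E)>=1
  process G: level=0
    G->A: in-degree(A)=1, level(A)>=1
    G->C: in-degree(C)=0, level(C)=1, enqueue
    G->E: in-degree(E)=0, level(E)=1, enqueue
  process C: level=1
    C->H: in-degree(H)=0, level(H)=2, enqueue
  process E: level=1
    E->A: in-degree(A)=0, level(A)=2, enqueue
    E->B: in-degree(B)=2, level(B)>=2
  process H: level=2
  process A: level=2
    A->B: in-degree(B)=1, level(B)>=3
    A->D: in-degree(D)=0, level(D)=3, enqueue
  process D: level=3
    D->B: in-degree(B)=0, level(B)=4, enqueue
  process B: level=4
All levels: A:2, B:4, C:1, D:3, E:1, F:0, G:0, H:2
level(C) = 1

Answer: 1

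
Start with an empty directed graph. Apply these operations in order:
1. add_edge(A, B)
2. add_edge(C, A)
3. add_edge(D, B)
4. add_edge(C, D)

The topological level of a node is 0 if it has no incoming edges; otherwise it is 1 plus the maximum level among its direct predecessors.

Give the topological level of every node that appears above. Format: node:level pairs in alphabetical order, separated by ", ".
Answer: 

Answer: A:1, B:2, C:0, D:1

Derivation:
Op 1: add_edge(A, B). Edges now: 1
Op 2: add_edge(C, A). Edges now: 2
Op 3: add_edge(D, B). Edges now: 3
Op 4: add_edge(C, D). Edges now: 4
Compute levels (Kahn BFS):
  sources (in-degree 0): C
  process C: level=0
    C->A: in-degree(A)=0, level(A)=1, enqueue
    C->D: in-degree(D)=0, level(D)=1, enqueue
  process A: level=1
    A->B: in-degree(B)=1, level(B)>=2
  process D: level=1
    D->B: in-degree(B)=0, level(B)=2, enqueue
  process B: level=2
All levels: A:1, B:2, C:0, D:1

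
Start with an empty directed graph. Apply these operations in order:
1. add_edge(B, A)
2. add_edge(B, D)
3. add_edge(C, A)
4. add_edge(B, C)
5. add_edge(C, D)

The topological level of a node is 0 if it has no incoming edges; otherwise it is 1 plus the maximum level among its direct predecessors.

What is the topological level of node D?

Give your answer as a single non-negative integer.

Op 1: add_edge(B, A). Edges now: 1
Op 2: add_edge(B, D). Edges now: 2
Op 3: add_edge(C, A). Edges now: 3
Op 4: add_edge(B, C). Edges now: 4
Op 5: add_edge(C, D). Edges now: 5
Compute levels (Kahn BFS):
  sources (in-degree 0): B
  process B: level=0
    B->A: in-degree(A)=1, level(A)>=1
    B->C: in-degree(C)=0, level(C)=1, enqueue
    B->D: in-degree(D)=1, level(D)>=1
  process C: level=1
    C->A: in-degree(A)=0, level(A)=2, enqueue
    C->D: in-degree(D)=0, level(D)=2, enqueue
  process A: level=2
  process D: level=2
All levels: A:2, B:0, C:1, D:2
level(D) = 2

Answer: 2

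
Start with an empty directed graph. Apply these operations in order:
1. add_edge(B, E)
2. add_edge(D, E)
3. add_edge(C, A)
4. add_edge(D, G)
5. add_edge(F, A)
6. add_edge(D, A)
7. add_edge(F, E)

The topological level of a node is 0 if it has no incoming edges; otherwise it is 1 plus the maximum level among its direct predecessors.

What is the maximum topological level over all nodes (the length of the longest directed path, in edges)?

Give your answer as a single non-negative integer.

Op 1: add_edge(B, E). Edges now: 1
Op 2: add_edge(D, E). Edges now: 2
Op 3: add_edge(C, A). Edges now: 3
Op 4: add_edge(D, G). Edges now: 4
Op 5: add_edge(F, A). Edges now: 5
Op 6: add_edge(D, A). Edges now: 6
Op 7: add_edge(F, E). Edges now: 7
Compute levels (Kahn BFS):
  sources (in-degree 0): B, C, D, F
  process B: level=0
    B->E: in-degree(E)=2, level(E)>=1
  process C: level=0
    C->A: in-degree(A)=2, level(A)>=1
  process D: level=0
    D->A: in-degree(A)=1, level(A)>=1
    D->E: in-degree(E)=1, level(E)>=1
    D->G: in-degree(G)=0, level(G)=1, enqueue
  process F: level=0
    F->A: in-degree(A)=0, level(A)=1, enqueue
    F->E: in-degree(E)=0, level(E)=1, enqueue
  process G: level=1
  process A: level=1
  process E: level=1
All levels: A:1, B:0, C:0, D:0, E:1, F:0, G:1
max level = 1

Answer: 1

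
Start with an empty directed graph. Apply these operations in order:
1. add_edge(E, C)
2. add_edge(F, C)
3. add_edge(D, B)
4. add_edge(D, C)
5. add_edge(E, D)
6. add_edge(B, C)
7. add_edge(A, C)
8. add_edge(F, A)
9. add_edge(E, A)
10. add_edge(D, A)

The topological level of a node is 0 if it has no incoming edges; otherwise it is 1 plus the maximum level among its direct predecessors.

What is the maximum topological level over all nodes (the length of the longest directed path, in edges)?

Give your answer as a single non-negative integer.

Answer: 3

Derivation:
Op 1: add_edge(E, C). Edges now: 1
Op 2: add_edge(F, C). Edges now: 2
Op 3: add_edge(D, B). Edges now: 3
Op 4: add_edge(D, C). Edges now: 4
Op 5: add_edge(E, D). Edges now: 5
Op 6: add_edge(B, C). Edges now: 6
Op 7: add_edge(A, C). Edges now: 7
Op 8: add_edge(F, A). Edges now: 8
Op 9: add_edge(E, A). Edges now: 9
Op 10: add_edge(D, A). Edges now: 10
Compute levels (Kahn BFS):
  sources (in-degree 0): E, F
  process E: level=0
    E->A: in-degree(A)=2, level(A)>=1
    E->C: in-degree(C)=4, level(C)>=1
    E->D: in-degree(D)=0, level(D)=1, enqueue
  process F: level=0
    F->A: in-degree(A)=1, level(A)>=1
    F->C: in-degree(C)=3, level(C)>=1
  process D: level=1
    D->A: in-degree(A)=0, level(A)=2, enqueue
    D->B: in-degree(B)=0, level(B)=2, enqueue
    D->C: in-degree(C)=2, level(C)>=2
  process A: level=2
    A->C: in-degree(C)=1, level(C)>=3
  process B: level=2
    B->C: in-degree(C)=0, level(C)=3, enqueue
  process C: level=3
All levels: A:2, B:2, C:3, D:1, E:0, F:0
max level = 3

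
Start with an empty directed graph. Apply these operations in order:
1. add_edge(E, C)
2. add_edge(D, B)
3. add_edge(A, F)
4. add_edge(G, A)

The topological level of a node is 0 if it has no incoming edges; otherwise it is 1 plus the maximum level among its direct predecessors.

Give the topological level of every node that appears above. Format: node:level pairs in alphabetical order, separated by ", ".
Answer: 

Answer: A:1, B:1, C:1, D:0, E:0, F:2, G:0

Derivation:
Op 1: add_edge(E, C). Edges now: 1
Op 2: add_edge(D, B). Edges now: 2
Op 3: add_edge(A, F). Edges now: 3
Op 4: add_edge(G, A). Edges now: 4
Compute levels (Kahn BFS):
  sources (in-degree 0): D, E, G
  process D: level=0
    D->B: in-degree(B)=0, level(B)=1, enqueue
  process E: level=0
    E->C: in-degree(C)=0, level(C)=1, enqueue
  process G: level=0
    G->A: in-degree(A)=0, level(A)=1, enqueue
  process B: level=1
  process C: level=1
  process A: level=1
    A->F: in-degree(F)=0, level(F)=2, enqueue
  process F: level=2
All levels: A:1, B:1, C:1, D:0, E:0, F:2, G:0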